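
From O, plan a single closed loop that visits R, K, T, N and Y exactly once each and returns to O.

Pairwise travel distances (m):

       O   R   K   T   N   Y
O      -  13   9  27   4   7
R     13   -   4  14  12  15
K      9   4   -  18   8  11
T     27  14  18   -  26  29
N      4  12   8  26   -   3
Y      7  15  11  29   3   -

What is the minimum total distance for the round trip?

With 5 stops there are 5!/2 = 60 distinct round trips (a route and its reverse cost the same).
O→R→K→T→N→Y→O: 13+4+18+26+3+7 = 71
O→R→K→T→Y→N→O: 13+4+18+29+3+4 = 71
O→R→K→N→T→Y→O: 13+4+8+26+29+7 = 87
O→R→K→N→Y→T→O: 13+4+8+3+29+27 = 84
O→R→K→Y→T→N→O: 13+4+11+29+26+4 = 87
O→R→K→Y→N→T→O: 13+4+11+3+26+27 = 84
O→R→T→K→N→Y→O: 13+14+18+8+3+7 = 63
O→R→T→K→Y→N→O: 13+14+18+11+3+4 = 63
O→R→T→N→K→Y→O: 13+14+26+8+11+7 = 79
O→R→T→N→Y→K→O: 13+14+26+3+11+9 = 76
O→R→T→Y→K→N→O: 13+14+29+11+8+4 = 79
O→R→T→Y→N→K→O: 13+14+29+3+8+9 = 76
O→R→N→K→T→Y→O: 13+12+8+18+29+7 = 87
O→R→N→K→Y→T→O: 13+12+8+11+29+27 = 100
… (46 more)
The minimum is 63.
One optimal route: O → R → T → K → N → Y → O (or its reverse).

Shortest round trip = 63 m.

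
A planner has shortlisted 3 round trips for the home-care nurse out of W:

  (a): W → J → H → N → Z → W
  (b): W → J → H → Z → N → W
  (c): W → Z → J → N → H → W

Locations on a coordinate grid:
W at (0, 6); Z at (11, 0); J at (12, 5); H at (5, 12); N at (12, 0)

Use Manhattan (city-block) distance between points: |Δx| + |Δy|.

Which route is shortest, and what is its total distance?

Shortest is (c), total 58.

(a): 13 + 14 + 19 + 1 + 17 = 64
(b): 13 + 14 + 18 + 1 + 18 = 64
(c): 17 + 6 + 5 + 19 + 11 = 58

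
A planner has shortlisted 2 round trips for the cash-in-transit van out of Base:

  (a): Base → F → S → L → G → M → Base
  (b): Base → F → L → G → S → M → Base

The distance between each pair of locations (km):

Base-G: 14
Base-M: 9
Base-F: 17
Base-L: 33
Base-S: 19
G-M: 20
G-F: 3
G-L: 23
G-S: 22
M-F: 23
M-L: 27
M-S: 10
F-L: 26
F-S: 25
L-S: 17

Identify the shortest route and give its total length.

(a): 17 + 25 + 17 + 23 + 20 + 9 = 111
(b): 17 + 26 + 23 + 22 + 10 + 9 = 107

Shortest is (b), total 107 km.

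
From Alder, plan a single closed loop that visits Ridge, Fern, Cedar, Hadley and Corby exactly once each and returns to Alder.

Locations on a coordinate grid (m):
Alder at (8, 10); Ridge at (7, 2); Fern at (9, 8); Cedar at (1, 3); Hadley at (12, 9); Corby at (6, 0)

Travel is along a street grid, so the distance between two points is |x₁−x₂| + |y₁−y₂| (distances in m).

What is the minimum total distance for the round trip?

Shortest round trip = 42 m.

With 5 stops there are 5!/2 = 60 distinct round trips (a route and its reverse cost the same).
Alder → Ridge → Fern → Cedar → Hadley → Corby → Alder: 9+8+13+17+15+12 = 74
Alder → Ridge → Fern → Cedar → Corby → Hadley → Alder: 9+8+13+8+15+5 = 58
Alder → Ridge → Fern → Hadley → Cedar → Corby → Alder: 9+8+4+17+8+12 = 58
Alder → Ridge → Fern → Hadley → Corby → Cedar → Alder: 9+8+4+15+8+14 = 58
Alder → Ridge → Fern → Corby → Cedar → Hadley → Alder: 9+8+11+8+17+5 = 58
Alder → Ridge → Fern → Corby → Hadley → Cedar → Alder: 9+8+11+15+17+14 = 74
Alder → Ridge → Cedar → Fern → Hadley → Corby → Alder: 9+7+13+4+15+12 = 60
Alder → Ridge → Cedar → Fern → Corby → Hadley → Alder: 9+7+13+11+15+5 = 60
Alder → Ridge → Cedar → Hadley → Fern → Corby → Alder: 9+7+17+4+11+12 = 60
Alder → Ridge → Cedar → Hadley → Corby → Fern → Alder: 9+7+17+15+11+3 = 62
Alder → Ridge → Cedar → Corby → Fern → Hadley → Alder: 9+7+8+11+4+5 = 44
Alder → Ridge → Cedar → Corby → Hadley → Fern → Alder: 9+7+8+15+4+3 = 46
Alder → Ridge → Hadley → Fern → Cedar → Corby → Alder: 9+12+4+13+8+12 = 58
Alder → Ridge → Hadley → Fern → Corby → Cedar → Alder: 9+12+4+11+8+14 = 58
… (46 more)
Alder → Ridge → Corby → Cedar → Fern → Hadley → Alder: 9+3+8+13+4+5 = 42  ← best
The minimum is 42.
One optimal route: Alder → Ridge → Corby → Cedar → Fern → Hadley → Alder (or its reverse).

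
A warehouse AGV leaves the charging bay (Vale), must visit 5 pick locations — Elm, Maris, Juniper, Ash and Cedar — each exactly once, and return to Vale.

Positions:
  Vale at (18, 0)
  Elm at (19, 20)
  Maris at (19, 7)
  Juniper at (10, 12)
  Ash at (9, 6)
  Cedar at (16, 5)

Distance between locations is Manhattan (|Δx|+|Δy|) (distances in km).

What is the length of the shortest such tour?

There are 60 distinct closed tours to check (reversals are equivalent).
Vale→Elm→Maris→Juniper→Ash→Cedar→Vale: 21+13+14+7+8+7 = 70
Vale→Elm→Maris→Juniper→Cedar→Ash→Vale: 21+13+14+13+8+15 = 84
Vale→Elm→Maris→Ash→Juniper→Cedar→Vale: 21+13+11+7+13+7 = 72
Vale→Elm→Maris→Ash→Cedar→Juniper→Vale: 21+13+11+8+13+20 = 86
Vale→Elm→Maris→Cedar→Juniper→Ash→Vale: 21+13+5+13+7+15 = 74
Vale→Elm→Maris→Cedar→Ash→Juniper→Vale: 21+13+5+8+7+20 = 74
Vale→Elm→Juniper→Maris→Ash→Cedar→Vale: 21+17+14+11+8+7 = 78
Vale→Elm→Juniper→Maris→Cedar→Ash→Vale: 21+17+14+5+8+15 = 80
Vale→Elm→Juniper→Ash→Maris→Cedar→Vale: 21+17+7+11+5+7 = 68
Vale→Elm→Juniper→Ash→Cedar→Maris→Vale: 21+17+7+8+5+8 = 66
Vale→Elm→Juniper→Cedar→Maris→Ash→Vale: 21+17+13+5+11+15 = 82
Vale→Elm→Juniper→Cedar→Ash→Maris→Vale: 21+17+13+8+11+8 = 78
Vale→Elm→Ash→Maris→Juniper→Cedar→Vale: 21+24+11+14+13+7 = 90
Vale→Elm→Ash→Maris→Cedar→Juniper→Vale: 21+24+11+5+13+20 = 94
… (46 more)
Vale→Maris→Elm→Juniper→Ash→Cedar→Vale: 8+13+17+7+8+7 = 60  ← best
The minimum is 60.
One optimal route: Vale → Maris → Elm → Juniper → Ash → Cedar → Vale (or its reverse).

60 km — the shortest possible round trip.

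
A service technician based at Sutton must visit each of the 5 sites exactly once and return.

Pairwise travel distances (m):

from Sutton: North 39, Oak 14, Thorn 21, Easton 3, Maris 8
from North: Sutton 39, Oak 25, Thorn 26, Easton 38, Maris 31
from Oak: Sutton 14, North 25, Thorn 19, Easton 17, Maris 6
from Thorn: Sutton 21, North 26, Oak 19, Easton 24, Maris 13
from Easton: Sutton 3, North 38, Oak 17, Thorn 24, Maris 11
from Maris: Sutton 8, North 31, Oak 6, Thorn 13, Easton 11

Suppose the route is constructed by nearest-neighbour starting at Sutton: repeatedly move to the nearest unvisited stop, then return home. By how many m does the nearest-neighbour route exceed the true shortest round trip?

The nearest-neighbour route is 12 m longer than optimal.

From Sutton: Easton=3, Maris=8, Oak=14, Thorn=21, North=39 → choose Easton (3).
From Easton: Maris=11, Oak=17, Thorn=24, North=38 → choose Maris (11).
From Maris: Oak=6, Thorn=13, North=31 → choose Oak (6).
From Oak: Thorn=19, North=25 → choose Thorn (19).
From Thorn: North=26 → choose North (26).
NN route Sutton → Easton → Maris → Oak → Thorn → North → Sutton costs 104.
Optimal: Sutton → Oak → North → Thorn → Maris → Easton → Sutton costs 92 (by enumerating all 60 distinct tours).
Excess = 104 − 92 = 12.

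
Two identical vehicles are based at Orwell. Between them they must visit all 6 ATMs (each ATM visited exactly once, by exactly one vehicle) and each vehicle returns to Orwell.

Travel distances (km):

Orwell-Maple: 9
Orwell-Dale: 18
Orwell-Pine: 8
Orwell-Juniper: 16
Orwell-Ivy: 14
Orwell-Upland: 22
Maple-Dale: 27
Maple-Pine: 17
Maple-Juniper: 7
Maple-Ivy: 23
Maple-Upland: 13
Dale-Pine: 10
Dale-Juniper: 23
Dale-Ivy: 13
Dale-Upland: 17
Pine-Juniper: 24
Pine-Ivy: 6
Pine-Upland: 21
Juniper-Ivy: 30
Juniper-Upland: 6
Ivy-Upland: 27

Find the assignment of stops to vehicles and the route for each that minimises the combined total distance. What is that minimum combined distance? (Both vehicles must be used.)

Check every non-empty split of the stops between the two vehicles; for each half take its own optimal tour:
  {Maple} + {Dale, Pine, Juniper, Ivy, Upland}: 18 + 66 = 84
  {Dale} + {Maple, Pine, Juniper, Ivy, Upland}: 36 + 63 = 99
  {Maple, Dale} + {Pine, Juniper, Ivy, Upland}: 54 + 63 = 117
  {Pine} + {Maple, Dale, Juniper, Ivy, Upland}: 16 + 66 = 82
  {Maple, Pine} + {Dale, Juniper, Ivy, Upland}: 34 + 66 = 100
  {Dale, Pine} + {Maple, Juniper, Ivy, Upland}: 36 + 63 = 99
  … (31 splits in total)
Best: vehicle 1 Orwell → Pine → Orwell = 16; vehicle 2 Orwell → Maple → Juniper → Upland → Dale → Ivy → Orwell = 66; combined 82.

Minimum combined distance: 82 km.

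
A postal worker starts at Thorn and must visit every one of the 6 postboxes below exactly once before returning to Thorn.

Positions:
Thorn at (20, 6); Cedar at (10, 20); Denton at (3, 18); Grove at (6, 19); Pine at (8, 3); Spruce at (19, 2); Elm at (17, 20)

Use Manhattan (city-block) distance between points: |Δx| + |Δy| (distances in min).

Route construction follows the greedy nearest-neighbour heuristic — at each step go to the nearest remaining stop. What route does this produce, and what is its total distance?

At Thorn the remaining stops are Spruce 5, Pine 15, Elm 17, Cedar 24, Grove 27, Denton 29; go to Spruce.
At Spruce the remaining stops are Pine 12, Elm 20, Cedar 27, Grove 30, Denton 32; go to Pine.
At Pine the remaining stops are Grove 18, Cedar 19, Denton 20, Elm 26; go to Grove.
At Grove the remaining stops are Denton 4, Cedar 5, Elm 12; go to Denton.
At Denton the remaining stops are Cedar 9, Elm 16; go to Cedar.
At Cedar the remaining stops are Elm 7; go to Elm.
Return Elm→Thorn: 17.
Total = 5 + 12 + 18 + 4 + 9 + 7 + 17 = 72.

Total distance 72 min via the nearest-neighbour route Thorn → Spruce → Pine → Grove → Denton → Cedar → Elm → Thorn.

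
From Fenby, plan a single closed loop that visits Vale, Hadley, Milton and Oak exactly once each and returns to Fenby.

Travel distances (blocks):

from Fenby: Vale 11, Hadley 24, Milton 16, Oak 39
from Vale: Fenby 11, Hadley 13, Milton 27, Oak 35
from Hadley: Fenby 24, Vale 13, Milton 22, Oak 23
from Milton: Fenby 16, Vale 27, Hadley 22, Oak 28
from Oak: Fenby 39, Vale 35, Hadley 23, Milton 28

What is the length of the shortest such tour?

91 blocks — the shortest possible round trip.

There are 12 distinct closed tours to check (reversals are equivalent).
Fenby - Vale - Hadley - Milton - Oak - Fenby: 11+13+22+28+39 = 113
Fenby - Vale - Hadley - Oak - Milton - Fenby: 11+13+23+28+16 = 91
Fenby - Vale - Milton - Hadley - Oak - Fenby: 11+27+22+23+39 = 122
Fenby - Vale - Milton - Oak - Hadley - Fenby: 11+27+28+23+24 = 113
Fenby - Vale - Oak - Hadley - Milton - Fenby: 11+35+23+22+16 = 107
Fenby - Vale - Oak - Milton - Hadley - Fenby: 11+35+28+22+24 = 120
Fenby - Hadley - Vale - Milton - Oak - Fenby: 24+13+27+28+39 = 131
Fenby - Hadley - Vale - Oak - Milton - Fenby: 24+13+35+28+16 = 116
Fenby - Hadley - Milton - Vale - Oak - Fenby: 24+22+27+35+39 = 147
Fenby - Hadley - Oak - Vale - Milton - Fenby: 24+23+35+27+16 = 125
Fenby - Milton - Vale - Hadley - Oak - Fenby: 16+27+13+23+39 = 118
Fenby - Milton - Hadley - Vale - Oak - Fenby: 16+22+13+35+39 = 125
The minimum is 91.
One optimal route: Fenby → Vale → Hadley → Oak → Milton → Fenby (or its reverse).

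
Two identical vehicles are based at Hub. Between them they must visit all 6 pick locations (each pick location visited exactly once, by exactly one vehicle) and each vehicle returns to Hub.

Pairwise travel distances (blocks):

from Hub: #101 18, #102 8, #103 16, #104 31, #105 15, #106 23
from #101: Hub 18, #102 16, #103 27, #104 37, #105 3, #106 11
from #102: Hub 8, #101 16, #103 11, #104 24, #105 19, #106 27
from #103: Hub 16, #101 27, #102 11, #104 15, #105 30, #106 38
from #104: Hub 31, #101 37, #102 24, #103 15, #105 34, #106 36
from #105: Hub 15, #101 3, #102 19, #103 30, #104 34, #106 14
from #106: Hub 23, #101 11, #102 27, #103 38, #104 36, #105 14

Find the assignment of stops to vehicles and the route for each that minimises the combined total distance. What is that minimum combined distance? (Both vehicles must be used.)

Check every non-empty split of the stops between the two vehicles; for each half take its own optimal tour:
  {#101} + {#102, #103, #104, #105, #106}: 36 + 99 = 135
  {#102} + {#101, #103, #104, #105, #106}: 16 + 96 = 112
  {#101, #102} + {#103, #104, #105, #106}: 42 + 96 = 138
  {#103} + {#101, #102, #104, #105, #106}: 32 + 97 = 129
  {#101, #103} + {#102, #104, #105, #106}: 61 + 97 = 158
  {#102, #103} + {#101, #104, #105, #106}: 35 + 96 = 131
  … (31 splits in total)
Best: vehicle 1 Hub → #102 → Hub = 16; vehicle 2 Hub → #103 → #104 → #106 → #101 → #105 → Hub = 96; combined 112.

Minimum combined distance: 112 blocks.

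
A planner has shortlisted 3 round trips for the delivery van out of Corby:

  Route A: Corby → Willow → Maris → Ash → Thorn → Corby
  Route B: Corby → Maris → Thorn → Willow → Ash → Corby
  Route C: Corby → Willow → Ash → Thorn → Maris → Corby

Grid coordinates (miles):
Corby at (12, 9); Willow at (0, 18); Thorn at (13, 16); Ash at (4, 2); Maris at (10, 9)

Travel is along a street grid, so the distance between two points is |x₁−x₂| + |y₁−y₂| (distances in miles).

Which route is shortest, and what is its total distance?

Shortest is Route B, total 62 miles.

Route A: 21 + 19 + 13 + 23 + 8 = 84
Route B: 2 + 10 + 15 + 20 + 15 = 62
Route C: 21 + 20 + 23 + 10 + 2 = 76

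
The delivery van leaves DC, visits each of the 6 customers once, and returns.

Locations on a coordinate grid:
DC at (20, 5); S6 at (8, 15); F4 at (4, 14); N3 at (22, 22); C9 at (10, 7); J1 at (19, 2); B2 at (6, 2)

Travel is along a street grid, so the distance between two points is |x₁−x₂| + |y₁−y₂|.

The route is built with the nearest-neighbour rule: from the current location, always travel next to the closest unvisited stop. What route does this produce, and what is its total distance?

Nearest-neighbour total = 86; route DC → J1 → B2 → C9 → S6 → F4 → N3 → DC.

DC → [J1:4 / C9:12 / B2:17 / N3:19 / S6:22 / F4:25] → J1 (4)
J1 → [B2:13 / C9:14 / N3:23 / S6:24 / F4:27] → B2 (13)
B2 → [C9:9 / F4:14 / S6:15 / N3:36] → C9 (9)
C9 → [S6:10 / F4:13 / N3:27] → S6 (10)
S6 → [F4:5 / N3:21] → F4 (5)
F4 → [N3:26] → N3 (26)
Return N3→DC: 19.
Total = 4 + 13 + 9 + 10 + 5 + 26 + 19 = 86.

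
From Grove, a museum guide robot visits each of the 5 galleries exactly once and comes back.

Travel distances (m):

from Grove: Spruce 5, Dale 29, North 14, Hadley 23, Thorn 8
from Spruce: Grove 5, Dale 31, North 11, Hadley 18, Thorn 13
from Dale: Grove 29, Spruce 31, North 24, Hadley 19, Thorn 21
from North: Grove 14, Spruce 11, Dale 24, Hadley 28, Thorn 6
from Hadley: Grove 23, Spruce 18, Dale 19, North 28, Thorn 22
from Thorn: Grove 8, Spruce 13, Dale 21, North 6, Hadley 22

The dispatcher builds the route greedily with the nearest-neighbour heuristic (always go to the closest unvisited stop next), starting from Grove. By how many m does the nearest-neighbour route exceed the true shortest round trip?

Excess over optimum: 5 m.

From Grove: Spruce=5, Thorn=8, North=14, Hadley=23, Dale=29 → choose Spruce (5).
From Spruce: North=11, Thorn=13, Hadley=18, Dale=31 → choose North (11).
From North: Thorn=6, Dale=24, Hadley=28 → choose Thorn (6).
From Thorn: Dale=21, Hadley=22 → choose Dale (21).
From Dale: Hadley=19 → choose Hadley (19).
NN route Grove → Spruce → North → Thorn → Dale → Hadley → Grove costs 85.
Optimal: Grove → Spruce → Hadley → Dale → North → Thorn → Grove costs 80 (by enumerating all 60 distinct tours).
Excess = 85 − 80 = 5.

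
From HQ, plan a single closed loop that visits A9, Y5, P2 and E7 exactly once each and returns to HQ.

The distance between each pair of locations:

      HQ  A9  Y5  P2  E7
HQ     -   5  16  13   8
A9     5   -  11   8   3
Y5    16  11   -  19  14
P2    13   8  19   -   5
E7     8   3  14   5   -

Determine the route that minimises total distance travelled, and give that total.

48 — the shortest possible round trip.

HQ - A9 - Y5 - P2 - E7 - HQ: 5+11+19+5+8 = 48
HQ - A9 - Y5 - E7 - P2 - HQ: 5+11+14+5+13 = 48
HQ - A9 - P2 - Y5 - E7 - HQ: 5+8+19+14+8 = 54
HQ - A9 - P2 - E7 - Y5 - HQ: 5+8+5+14+16 = 48
HQ - A9 - E7 - Y5 - P2 - HQ: 5+3+14+19+13 = 54
HQ - A9 - E7 - P2 - Y5 - HQ: 5+3+5+19+16 = 48
HQ - Y5 - A9 - P2 - E7 - HQ: 16+11+8+5+8 = 48
HQ - Y5 - A9 - E7 - P2 - HQ: 16+11+3+5+13 = 48
HQ - Y5 - P2 - A9 - E7 - HQ: 16+19+8+3+8 = 54
HQ - Y5 - E7 - A9 - P2 - HQ: 16+14+3+8+13 = 54
HQ - P2 - A9 - Y5 - E7 - HQ: 13+8+11+14+8 = 54
HQ - P2 - Y5 - A9 - E7 - HQ: 13+19+11+3+8 = 54
The minimum is 48.
One optimal route: HQ → A9 → Y5 → P2 → E7 → HQ (or its reverse).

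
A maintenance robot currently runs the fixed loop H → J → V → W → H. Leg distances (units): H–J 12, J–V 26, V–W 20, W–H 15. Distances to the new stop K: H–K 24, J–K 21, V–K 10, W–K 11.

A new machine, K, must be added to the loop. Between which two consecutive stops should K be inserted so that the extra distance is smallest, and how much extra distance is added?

Insertion cost between consecutive stops i–j is d(i,K) + d(K,j) − d(i,j):
  between H and J: 24 + 21 − 12 = 33
  between J and V: 21 + 10 − 26 = 5
  between V and W: 10 + 11 − 20 = 1
  between W and H: 11 + 24 − 15 = 20
Cheapest insertion is between V and W, adding 1.
New total = 73 + 1 = 74.

Minimum extra distance: 1, inserting K between V and W.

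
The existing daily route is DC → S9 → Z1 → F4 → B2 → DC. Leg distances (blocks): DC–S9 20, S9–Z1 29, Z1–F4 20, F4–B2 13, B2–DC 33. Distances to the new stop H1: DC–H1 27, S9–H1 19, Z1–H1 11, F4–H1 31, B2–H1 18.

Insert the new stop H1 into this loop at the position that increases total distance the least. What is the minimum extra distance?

Adding 1 blocks by placing H1 on the S9–Z1 leg.

Insertion cost between consecutive stops i–j is d(i,H1) + d(H1,j) − d(i,j):
  between DC and S9: 27 + 19 − 20 = 26
  between S9 and Z1: 19 + 11 − 29 = 1
  between Z1 and F4: 11 + 31 − 20 = 22
  between F4 and B2: 31 + 18 − 13 = 36
  between B2 and DC: 18 + 27 − 33 = 12
Cheapest insertion is between S9 and Z1, adding 1.
New total = 115 + 1 = 116.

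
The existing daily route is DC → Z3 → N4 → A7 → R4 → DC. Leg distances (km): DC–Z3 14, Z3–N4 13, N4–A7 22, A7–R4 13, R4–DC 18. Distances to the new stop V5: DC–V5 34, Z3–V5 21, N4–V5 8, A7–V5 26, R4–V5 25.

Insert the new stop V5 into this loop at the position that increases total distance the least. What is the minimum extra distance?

Insertion cost between consecutive stops i–j is d(i,V5) + d(V5,j) − d(i,j):
  between DC and Z3: 34 + 21 − 14 = 41
  between Z3 and N4: 21 + 8 − 13 = 16
  between N4 and A7: 8 + 26 − 22 = 12
  between A7 and R4: 26 + 25 − 13 = 38
  between R4 and DC: 25 + 34 − 18 = 41
Cheapest insertion is between N4 and A7, adding 12.
New total = 80 + 12 = 92.

+12 km — insert V5 between N4 and A7.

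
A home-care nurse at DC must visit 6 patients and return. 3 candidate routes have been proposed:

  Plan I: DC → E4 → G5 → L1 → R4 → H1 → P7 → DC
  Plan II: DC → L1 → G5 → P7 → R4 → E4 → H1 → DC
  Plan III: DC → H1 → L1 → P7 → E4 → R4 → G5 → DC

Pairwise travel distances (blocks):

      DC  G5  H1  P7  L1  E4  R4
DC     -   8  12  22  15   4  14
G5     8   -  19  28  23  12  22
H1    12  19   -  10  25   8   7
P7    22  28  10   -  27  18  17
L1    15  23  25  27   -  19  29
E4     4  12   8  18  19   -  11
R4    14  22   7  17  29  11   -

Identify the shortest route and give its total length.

Plan I: 4 + 12 + 23 + 29 + 7 + 10 + 22 = 107
Plan II: 15 + 23 + 28 + 17 + 11 + 8 + 12 = 114
Plan III: 12 + 25 + 27 + 18 + 11 + 22 + 8 = 123

Shortest is Plan I, total 107 blocks.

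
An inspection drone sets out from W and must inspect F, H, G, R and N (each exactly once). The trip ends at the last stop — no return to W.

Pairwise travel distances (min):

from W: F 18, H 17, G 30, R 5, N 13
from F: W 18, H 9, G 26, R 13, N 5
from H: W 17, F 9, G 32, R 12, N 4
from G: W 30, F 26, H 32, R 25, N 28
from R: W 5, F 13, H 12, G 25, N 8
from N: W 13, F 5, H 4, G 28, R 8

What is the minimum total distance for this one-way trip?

There are 5! = 120 possible orderings.
W → F → H → G → R → N: 18+9+32+25+8 = 92
W → F → H → G → N → R: 18+9+32+28+8 = 95
W → F → H → R → G → N: 18+9+12+25+28 = 92
W → F → H → R → N → G: 18+9+12+8+28 = 75
W → F → H → N → G → R: 18+9+4+28+25 = 84
W → F → H → N → R → G: 18+9+4+8+25 = 64
W → F → G → H → R → N: 18+26+32+12+8 = 96
W → F → G → H → N → R: 18+26+32+4+8 = 88
W → F → G → R → H → N: 18+26+25+12+4 = 85
W → F → G → R → N → H: 18+26+25+8+4 = 81
W → F → G → N → H → R: 18+26+28+4+12 = 88
W → F → G → N → R → H: 18+26+28+8+12 = 92
W → F → R → H → G → N: 18+13+12+32+28 = 103
W → F → R → H → N → G: 18+13+12+4+28 = 75
… (106 more)
W → R → H → N → F → G: 5+12+4+5+26 = 52  ← best
The minimum is 52.
One shortest path: W → R → H → N → F → G.

52 min — the minimum one-way total.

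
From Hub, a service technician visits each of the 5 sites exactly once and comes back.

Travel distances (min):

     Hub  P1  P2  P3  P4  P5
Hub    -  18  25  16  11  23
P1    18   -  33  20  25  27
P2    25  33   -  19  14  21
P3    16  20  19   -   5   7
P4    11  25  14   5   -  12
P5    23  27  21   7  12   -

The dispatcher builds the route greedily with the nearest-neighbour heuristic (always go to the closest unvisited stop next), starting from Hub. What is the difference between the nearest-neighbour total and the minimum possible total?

Hub: P4=11, P3=16, P1=18, P5=23, P2=25 ⇒ P4
P4: P3=5, P5=12, P2=14, P1=25 ⇒ P3
P3: P5=7, P2=19, P1=20 ⇒ P5
P5: P2=21, P1=27 ⇒ P2
P2: P1=33 ⇒ P1
NN route Hub → P4 → P3 → P5 → P2 → P1 → Hub costs 95.
Optimal: Hub → P1 → P3 → P5 → P2 → P4 → Hub costs 91 (by enumerating all 60 distinct tours).
Excess = 95 − 91 = 4.

4 min longer than the optimal tour.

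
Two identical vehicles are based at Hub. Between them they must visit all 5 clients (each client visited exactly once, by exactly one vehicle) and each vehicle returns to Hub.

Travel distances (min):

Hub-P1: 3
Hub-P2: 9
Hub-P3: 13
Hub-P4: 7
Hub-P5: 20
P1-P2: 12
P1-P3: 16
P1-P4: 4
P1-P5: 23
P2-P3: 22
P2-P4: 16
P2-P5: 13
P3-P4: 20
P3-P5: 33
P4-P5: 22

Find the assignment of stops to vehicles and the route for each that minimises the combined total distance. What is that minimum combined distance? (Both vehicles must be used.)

77 min — the smallest possible combined total.

Check every non-empty split of the stops between the two vehicles; for each half take its own optimal tour:
  {P1} + {P2, P3, P4, P5}: 6 + 77 = 83
  {P2} + {P1, P3, P4, P5}: 18 + 75 = 93
  {P1, P2} + {P3, P4, P5}: 24 + 75 = 99
  {P3} + {P1, P2, P4, P5}: 26 + 51 = 77
  {P1, P3} + {P2, P4, P5}: 32 + 51 = 83
  {P2, P3} + {P1, P4, P5}: 44 + 49 = 93
  … (15 splits in total)
Best: vehicle 1 Hub → P3 → Hub = 26; vehicle 2 Hub → P1 → P4 → P5 → P2 → Hub = 51; combined 77.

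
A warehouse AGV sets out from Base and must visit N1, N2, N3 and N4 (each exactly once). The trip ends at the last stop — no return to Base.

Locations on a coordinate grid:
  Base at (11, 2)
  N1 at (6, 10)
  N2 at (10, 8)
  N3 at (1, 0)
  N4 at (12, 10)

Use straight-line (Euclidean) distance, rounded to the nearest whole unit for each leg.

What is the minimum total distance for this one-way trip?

Minimum one-way distance = 26.

There are 4! = 24 possible orderings.
Base → N1 → N2 → N3 → N4: 9+4+12+15 = 40
Base → N1 → N2 → N4 → N3: 9+4+3+15 = 31
Base → N1 → N3 → N2 → N4: 9+11+12+3 = 35
Base → N1 → N3 → N4 → N2: 9+11+15+3 = 38
Base → N1 → N4 → N2 → N3: 9+6+3+12 = 30
Base → N1 → N4 → N3 → N2: 9+6+15+12 = 42
Base → N2 → N1 → N3 → N4: 6+4+11+15 = 36
Base → N2 → N1 → N4 → N3: 6+4+6+15 = 31
Base → N2 → N3 → N1 → N4: 6+12+11+6 = 35
Base → N2 → N3 → N4 → N1: 6+12+15+6 = 39
Base → N2 → N4 → N1 → N3: 6+3+6+11 = 26
Base → N2 → N4 → N3 → N1: 6+3+15+11 = 35
Base → N3 → N1 → N2 → N4: 10+11+4+3 = 28
Base → N3 → N1 → N4 → N2: 10+11+6+3 = 30
… (10 more)
The minimum is 26.
One shortest path: Base → N2 → N4 → N1 → N3.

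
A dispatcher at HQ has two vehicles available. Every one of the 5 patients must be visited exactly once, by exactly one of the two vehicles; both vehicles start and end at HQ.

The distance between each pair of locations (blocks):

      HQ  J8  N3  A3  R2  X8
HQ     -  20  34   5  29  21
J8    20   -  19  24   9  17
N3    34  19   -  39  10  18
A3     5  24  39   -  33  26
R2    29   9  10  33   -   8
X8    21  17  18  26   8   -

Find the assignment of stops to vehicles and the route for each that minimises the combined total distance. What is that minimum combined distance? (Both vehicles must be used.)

Check every non-empty split of the stops between the two vehicles; for each half take its own optimal tour:
  {J8} + {N3, A3, R2, X8}: 40 + 83 = 123
  {N3} + {J8, A3, R2, X8}: 68 + 67 = 135
  {J8, N3} + {A3, R2, X8}: 73 + 67 = 140
  {A3} + {J8, N3, R2, X8}: 10 + 78 = 88
  {J8, A3} + {N3, R2, X8}: 49 + 73 = 122
  {N3, A3} + {J8, R2, X8}: 78 + 58 = 136
  … (15 splits in total)
Best: vehicle 1 HQ → A3 → HQ = 10; vehicle 2 HQ → J8 → N3 → R2 → X8 → HQ = 78; combined 88.

88 blocks — the smallest possible combined total.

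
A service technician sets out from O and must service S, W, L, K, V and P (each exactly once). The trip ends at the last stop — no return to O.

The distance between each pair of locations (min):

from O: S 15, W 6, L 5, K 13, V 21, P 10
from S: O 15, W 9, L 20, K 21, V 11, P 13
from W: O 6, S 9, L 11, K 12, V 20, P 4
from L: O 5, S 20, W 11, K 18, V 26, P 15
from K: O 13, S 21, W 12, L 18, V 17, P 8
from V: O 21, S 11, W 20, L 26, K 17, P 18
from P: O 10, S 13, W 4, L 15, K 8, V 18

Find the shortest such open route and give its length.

55 min — the minimum one-way total.

There are 6! = 720 possible orderings.
O → S → W → L → K → V → P: 15+9+11+18+17+18 = 88
O → S → W → L → K → P → V: 15+9+11+18+8+18 = 79
O → S → W → L → V → K → P: 15+9+11+26+17+8 = 86
O → S → W → L → V → P → K: 15+9+11+26+18+8 = 87
O → S → W → L → P → K → V: 15+9+11+15+8+17 = 75
O → S → W → L → P → V → K: 15+9+11+15+18+17 = 85
O → S → W → K → L → V → P: 15+9+12+18+26+18 = 98
O → S → W → K → L → P → V: 15+9+12+18+15+18 = 87
… (712 more)
O → L → K → P → W → S → V: 5+18+8+4+9+11 = 55  ← best
The minimum is 55.
One shortest path: O → L → K → P → W → S → V.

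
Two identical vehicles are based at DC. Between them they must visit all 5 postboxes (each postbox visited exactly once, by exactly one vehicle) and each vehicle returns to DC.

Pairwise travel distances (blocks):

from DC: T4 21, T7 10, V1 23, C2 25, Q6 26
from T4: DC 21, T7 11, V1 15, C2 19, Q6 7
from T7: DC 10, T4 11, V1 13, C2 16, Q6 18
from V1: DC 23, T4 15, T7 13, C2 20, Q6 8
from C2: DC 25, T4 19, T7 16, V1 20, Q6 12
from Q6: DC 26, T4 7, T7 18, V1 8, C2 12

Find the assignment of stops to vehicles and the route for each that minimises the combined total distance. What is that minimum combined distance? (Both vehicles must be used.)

There are 2^4 − 1 = 15 ways to divide the 5 stops into two non-empty groups. For each, the best each vehicle can do is its own shortest tour through its group:
  {T4} + {T7, V1, C2, Q6}: 42 + 68 = 110
  {T7} + {T4, V1, C2, Q6}: 20 + 81 = 101
  {T4, T7} + {V1, C2, Q6}: 42 + 68 = 110
  {V1} + {T4, T7, C2, Q6}: 46 + 65 = 111
  {T4, V1} + {T7, C2, Q6}: 59 + 64 = 123
  {T7, V1} + {T4, C2, Q6}: 46 + 65 = 111
  … (15 splits in total)
Best: vehicle 1 DC → T7 → DC = 20; vehicle 2 DC → T4 → V1 → Q6 → C2 → DC = 81; combined 101.

Minimum combined distance: 101 blocks.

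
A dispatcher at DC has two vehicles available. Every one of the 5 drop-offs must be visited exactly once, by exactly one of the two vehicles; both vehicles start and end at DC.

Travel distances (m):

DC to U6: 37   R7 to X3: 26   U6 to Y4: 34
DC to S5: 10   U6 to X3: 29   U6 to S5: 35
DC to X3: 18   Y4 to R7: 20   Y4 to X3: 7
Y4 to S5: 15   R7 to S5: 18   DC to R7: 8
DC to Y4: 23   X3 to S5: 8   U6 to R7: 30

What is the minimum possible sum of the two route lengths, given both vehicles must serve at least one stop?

There are 2^4 − 1 = 15 ways to divide the 5 stops into two non-empty groups. For each, the best each vehicle can do is its own shortest tour through its group:
  {U6} + {Y4, R7, X3, S5}: 74 + 53 = 127
  {Y4} + {U6, R7, X3, S5}: 46 + 85 = 131
  {U6, Y4} + {R7, X3, S5}: 94 + 52 = 146
  {R7} + {U6, Y4, X3, S5}: 16 + 96 = 112
  {U6, R7} + {Y4, X3, S5}: 75 + 48 = 123
  {Y4, R7} + {U6, X3, S5}: 51 + 84 = 135
  … (15 splits in total)
Best: vehicle 1 DC → R7 → DC = 16; vehicle 2 DC → U6 → Y4 → X3 → S5 → DC = 96; combined 112.

112 m — the smallest possible combined total.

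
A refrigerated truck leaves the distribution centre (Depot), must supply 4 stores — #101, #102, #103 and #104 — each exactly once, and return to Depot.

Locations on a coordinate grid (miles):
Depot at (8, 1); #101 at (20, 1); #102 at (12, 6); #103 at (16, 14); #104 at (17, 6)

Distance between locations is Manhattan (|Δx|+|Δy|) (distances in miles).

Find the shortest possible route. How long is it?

Minimum total distance: 50 miles.

There are 12 distinct closed tours to check (reversals are equivalent).
Depot→#101→#102→#103→#104→Depot: 12+13+12+9+14 = 60
Depot→#101→#102→#104→#103→Depot: 12+13+5+9+21 = 60
Depot→#101→#103→#102→#104→Depot: 12+17+12+5+14 = 60
Depot→#101→#103→#104→#102→Depot: 12+17+9+5+9 = 52
Depot→#101→#104→#102→#103→Depot: 12+8+5+12+21 = 58
Depot→#101→#104→#103→#102→Depot: 12+8+9+12+9 = 50
Depot→#102→#101→#103→#104→Depot: 9+13+17+9+14 = 62
Depot→#102→#101→#104→#103→Depot: 9+13+8+9+21 = 60
Depot→#102→#103→#101→#104→Depot: 9+12+17+8+14 = 60
Depot→#102→#104→#101→#103→Depot: 9+5+8+17+21 = 60
Depot→#103→#101→#102→#104→Depot: 21+17+13+5+14 = 70
Depot→#103→#102→#101→#104→Depot: 21+12+13+8+14 = 68
The minimum is 50.
One optimal route: Depot → #101 → #104 → #103 → #102 → Depot (or its reverse).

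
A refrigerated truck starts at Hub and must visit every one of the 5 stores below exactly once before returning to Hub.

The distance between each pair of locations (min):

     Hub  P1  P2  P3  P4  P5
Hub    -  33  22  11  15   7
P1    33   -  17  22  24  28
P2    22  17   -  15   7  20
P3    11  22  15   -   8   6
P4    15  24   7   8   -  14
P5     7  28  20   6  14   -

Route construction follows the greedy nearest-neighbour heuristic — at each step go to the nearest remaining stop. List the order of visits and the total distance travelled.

Nearest-neighbour total = 78 min; route Hub → P5 → P3 → P4 → P2 → P1 → Hub.

From Hub: distances to unvisited — P5=7, P3=11, P4=15, P2=22, P1=33. Nearest is P5 (7).
From P5: distances to unvisited — P3=6, P4=14, P2=20, P1=28. Nearest is P3 (6).
From P3: distances to unvisited — P4=8, P2=15, P1=22. Nearest is P4 (8).
From P4: distances to unvisited — P2=7, P1=24. Nearest is P2 (7).
From P2: distances to unvisited — P1=17. Nearest is P1 (17).
Return P1→Hub: 33.
Total = 7 + 6 + 8 + 7 + 17 + 33 = 78.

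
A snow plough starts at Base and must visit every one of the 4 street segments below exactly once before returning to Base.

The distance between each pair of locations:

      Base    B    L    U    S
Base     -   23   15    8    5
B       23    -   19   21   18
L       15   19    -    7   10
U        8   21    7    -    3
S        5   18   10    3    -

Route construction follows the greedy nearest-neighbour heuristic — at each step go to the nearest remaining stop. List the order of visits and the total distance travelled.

From Base: distances to unvisited — S=5, U=8, L=15, B=23. Nearest is S (5).
From S: distances to unvisited — U=3, L=10, B=18. Nearest is U (3).
From U: distances to unvisited — L=7, B=21. Nearest is L (7).
From L: distances to unvisited — B=19. Nearest is B (19).
Return B→Base: 23.
Total = 5 + 3 + 7 + 19 + 23 = 57.

Nearest-neighbour total = 57; route Base → S → U → L → B → Base.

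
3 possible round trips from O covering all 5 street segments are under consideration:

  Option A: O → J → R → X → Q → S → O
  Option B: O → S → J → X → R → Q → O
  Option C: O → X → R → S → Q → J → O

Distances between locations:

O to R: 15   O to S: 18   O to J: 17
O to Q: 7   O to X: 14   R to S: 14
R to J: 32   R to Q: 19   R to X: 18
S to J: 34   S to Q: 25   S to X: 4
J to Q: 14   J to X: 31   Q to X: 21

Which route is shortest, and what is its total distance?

Option A: 17 + 32 + 18 + 21 + 25 + 18 = 131
Option B: 18 + 34 + 31 + 18 + 19 + 7 = 127
Option C: 14 + 18 + 14 + 25 + 14 + 17 = 102

102 — Option C is the shortest.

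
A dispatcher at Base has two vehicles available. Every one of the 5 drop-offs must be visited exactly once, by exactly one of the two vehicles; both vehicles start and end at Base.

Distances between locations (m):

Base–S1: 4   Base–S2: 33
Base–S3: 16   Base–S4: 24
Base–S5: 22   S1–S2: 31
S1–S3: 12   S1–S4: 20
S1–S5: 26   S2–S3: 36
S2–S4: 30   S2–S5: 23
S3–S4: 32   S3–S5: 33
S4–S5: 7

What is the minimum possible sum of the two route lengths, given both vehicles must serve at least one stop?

Check every non-empty split of the stops between the two vehicles; for each half take its own optimal tour:
  {S1} + {S2, S3, S4, S5}: 8 + 106 = 114
  {S2} + {S1, S3, S4, S5}: 66 + 77 = 143
  {S1, S2} + {S3, S4, S5}: 68 + 77 = 145
  {S3} + {S1, S2, S4, S5}: 32 + 87 = 119
  {S1, S3} + {S2, S4, S5}: 32 + 87 = 119
  {S2, S3} + {S1, S4, S5}: 85 + 53 = 138
  … (15 splits in total)
Best: vehicle 1 Base → S1 → Base = 8; vehicle 2 Base → S3 → S2 → S5 → S4 → Base = 106; combined 114.

114 m — the smallest possible combined total.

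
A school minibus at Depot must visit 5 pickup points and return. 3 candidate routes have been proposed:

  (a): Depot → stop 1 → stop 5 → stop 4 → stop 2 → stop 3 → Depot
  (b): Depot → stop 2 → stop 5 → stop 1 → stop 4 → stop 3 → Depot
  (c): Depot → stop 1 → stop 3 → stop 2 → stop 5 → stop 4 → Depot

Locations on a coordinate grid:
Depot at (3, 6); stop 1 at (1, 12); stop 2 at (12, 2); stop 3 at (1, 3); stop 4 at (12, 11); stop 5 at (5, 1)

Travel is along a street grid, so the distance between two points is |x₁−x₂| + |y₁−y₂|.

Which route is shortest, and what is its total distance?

(a): 8 + 15 + 17 + 9 + 12 + 5 = 66
(b): 13 + 8 + 15 + 12 + 19 + 5 = 72
(c): 8 + 9 + 12 + 8 + 17 + 14 = 68

66 — (a) is the shortest.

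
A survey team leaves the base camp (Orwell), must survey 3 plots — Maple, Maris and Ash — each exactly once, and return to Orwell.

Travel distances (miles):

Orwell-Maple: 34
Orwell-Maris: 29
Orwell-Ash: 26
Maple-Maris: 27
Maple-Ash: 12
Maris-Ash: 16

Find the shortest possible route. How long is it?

Shortest round trip = 91 miles.

There are 3 distinct closed tours to check (reversals are equivalent).
Orwell - Maple - Maris - Ash - Orwell: 34+27+16+26 = 103
Orwell - Maple - Ash - Maris - Orwell: 34+12+16+29 = 91
Orwell - Maris - Maple - Ash - Orwell: 29+27+12+26 = 94
The minimum is 91.
One optimal route: Orwell → Maple → Ash → Maris → Orwell (or its reverse).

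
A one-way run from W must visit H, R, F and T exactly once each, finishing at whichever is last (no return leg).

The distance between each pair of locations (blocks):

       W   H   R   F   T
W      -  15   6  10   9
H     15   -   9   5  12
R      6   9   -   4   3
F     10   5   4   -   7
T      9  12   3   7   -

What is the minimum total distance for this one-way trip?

Minimum one-way distance = 21 blocks.

There are 4! = 24 possible orderings.
W - H - R - F - T: 15+9+4+7 = 35
W - H - R - T - F: 15+9+3+7 = 34
W - H - F - R - T: 15+5+4+3 = 27
W - H - F - T - R: 15+5+7+3 = 30
W - H - T - R - F: 15+12+3+4 = 34
W - H - T - F - R: 15+12+7+4 = 38
W - R - H - F - T: 6+9+5+7 = 27
W - R - H - T - F: 6+9+12+7 = 34
W - R - F - H - T: 6+4+5+12 = 27
W - R - F - T - H: 6+4+7+12 = 29
W - R - T - H - F: 6+3+12+5 = 26
W - R - T - F - H: 6+3+7+5 = 21
W - F - H - R - T: 10+5+9+3 = 27
W - F - H - T - R: 10+5+12+3 = 30
… (10 more)
The minimum is 21.
One shortest path: W → R → T → F → H.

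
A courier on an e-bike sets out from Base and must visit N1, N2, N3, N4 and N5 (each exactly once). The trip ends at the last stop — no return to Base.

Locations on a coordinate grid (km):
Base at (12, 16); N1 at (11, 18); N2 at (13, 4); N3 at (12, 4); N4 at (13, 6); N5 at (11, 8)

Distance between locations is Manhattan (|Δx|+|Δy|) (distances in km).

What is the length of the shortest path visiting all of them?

There are 5! = 120 possible orderings.
Base - N1 - N2 - N3 - N4 - N5: 3+16+1+3+4 = 27
Base - N1 - N2 - N3 - N5 - N4: 3+16+1+5+4 = 29
Base - N1 - N2 - N4 - N3 - N5: 3+16+2+3+5 = 29
Base - N1 - N2 - N4 - N5 - N3: 3+16+2+4+5 = 30
Base - N1 - N2 - N5 - N3 - N4: 3+16+6+5+3 = 33
Base - N1 - N2 - N5 - N4 - N3: 3+16+6+4+3 = 32
Base - N1 - N3 - N2 - N4 - N5: 3+15+1+2+4 = 25
Base - N1 - N3 - N2 - N5 - N4: 3+15+1+6+4 = 29
Base - N1 - N3 - N4 - N2 - N5: 3+15+3+2+6 = 29
Base - N1 - N3 - N4 - N5 - N2: 3+15+3+4+6 = 31
Base - N1 - N3 - N5 - N2 - N4: 3+15+5+6+2 = 31
Base - N1 - N3 - N5 - N4 - N2: 3+15+5+4+2 = 29
Base - N1 - N4 - N2 - N3 - N5: 3+14+2+1+5 = 25
Base - N1 - N4 - N2 - N5 - N3: 3+14+2+6+5 = 30
… (106 more)
Base - N1 - N5 - N4 - N2 - N3: 3+10+4+2+1 = 20  ← best
The minimum is 20.
One shortest path: Base → N1 → N5 → N4 → N2 → N3.

Minimum one-way distance = 20 km.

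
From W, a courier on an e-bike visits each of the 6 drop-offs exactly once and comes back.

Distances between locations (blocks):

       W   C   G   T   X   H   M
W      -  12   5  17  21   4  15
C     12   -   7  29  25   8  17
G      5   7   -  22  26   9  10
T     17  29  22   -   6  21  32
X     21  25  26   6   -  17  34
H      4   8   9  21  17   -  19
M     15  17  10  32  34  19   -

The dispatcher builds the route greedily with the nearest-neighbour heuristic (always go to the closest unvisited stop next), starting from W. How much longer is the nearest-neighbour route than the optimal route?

From W: H=4, G=5, C=12, M=15, T=17, X=21 → choose H (4).
From H: C=8, G=9, X=17, M=19, T=21 → choose C (8).
From C: G=7, M=17, X=25, T=29 → choose G (7).
From G: M=10, T=22, X=26 → choose M (10).
From M: T=32, X=34 → choose T (32).
From T: X=6 → choose X (6).
NN route W → H → C → G → M → T → X → W costs 88.
Optimal: W → G → M → C → H → X → T → W costs 80 (by enumerating all 360 distinct tours).
Excess = 88 − 80 = 8.

8 blocks longer than the optimal tour.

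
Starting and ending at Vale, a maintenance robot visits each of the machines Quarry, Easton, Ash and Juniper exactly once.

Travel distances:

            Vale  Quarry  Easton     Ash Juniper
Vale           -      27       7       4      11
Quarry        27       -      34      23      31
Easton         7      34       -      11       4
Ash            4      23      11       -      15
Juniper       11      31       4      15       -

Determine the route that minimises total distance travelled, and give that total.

Minimum total distance: 69.

With 4 stops there are 4!/2 = 12 distinct round trips (a route and its reverse cost the same).
Vale - Quarry - Easton - Ash - Juniper - Vale: 27+34+11+15+11 = 98
Vale - Quarry - Easton - Juniper - Ash - Vale: 27+34+4+15+4 = 84
Vale - Quarry - Ash - Easton - Juniper - Vale: 27+23+11+4+11 = 76
Vale - Quarry - Ash - Juniper - Easton - Vale: 27+23+15+4+7 = 76
Vale - Quarry - Juniper - Easton - Ash - Vale: 27+31+4+11+4 = 77
Vale - Quarry - Juniper - Ash - Easton - Vale: 27+31+15+11+7 = 91
Vale - Easton - Quarry - Ash - Juniper - Vale: 7+34+23+15+11 = 90
Vale - Easton - Quarry - Juniper - Ash - Vale: 7+34+31+15+4 = 91
Vale - Easton - Ash - Quarry - Juniper - Vale: 7+11+23+31+11 = 83
Vale - Easton - Juniper - Quarry - Ash - Vale: 7+4+31+23+4 = 69
Vale - Ash - Quarry - Easton - Juniper - Vale: 4+23+34+4+11 = 76
Vale - Ash - Easton - Quarry - Juniper - Vale: 4+11+34+31+11 = 91
The minimum is 69.
One optimal route: Vale → Easton → Juniper → Quarry → Ash → Vale (or its reverse).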